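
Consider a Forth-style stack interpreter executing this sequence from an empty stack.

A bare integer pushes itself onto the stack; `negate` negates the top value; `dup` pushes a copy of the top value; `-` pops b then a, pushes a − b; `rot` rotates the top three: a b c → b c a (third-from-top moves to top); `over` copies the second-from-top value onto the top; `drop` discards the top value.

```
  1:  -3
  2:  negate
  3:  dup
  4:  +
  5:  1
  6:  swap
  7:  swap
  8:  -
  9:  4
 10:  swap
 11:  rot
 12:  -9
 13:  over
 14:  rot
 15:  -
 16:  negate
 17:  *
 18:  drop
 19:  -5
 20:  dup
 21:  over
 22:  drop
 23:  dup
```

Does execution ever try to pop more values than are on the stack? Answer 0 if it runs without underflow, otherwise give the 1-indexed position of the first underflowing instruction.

-3     -> -3
negate -> 3
dup    -> 3 3
+      -> 6
1      -> 6 1
swap   -> 1 6
swap   -> 6 1
-      -> 5
4      -> 5 4
swap   -> 4 5
rot  — needs 3 operands, stack has 2 → underflow

11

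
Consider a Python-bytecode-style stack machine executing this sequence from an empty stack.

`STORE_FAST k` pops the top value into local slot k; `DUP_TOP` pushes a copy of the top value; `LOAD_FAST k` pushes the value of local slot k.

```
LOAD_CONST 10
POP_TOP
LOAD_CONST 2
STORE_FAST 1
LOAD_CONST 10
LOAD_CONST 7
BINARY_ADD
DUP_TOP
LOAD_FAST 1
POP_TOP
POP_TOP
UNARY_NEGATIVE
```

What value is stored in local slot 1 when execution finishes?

2

LOAD_CONST 10  -> 10
POP_TOP        -> (empty)
LOAD_CONST 2   -> 2
STORE_FAST 1   -> (empty)
LOAD_CONST 10  -> 10
LOAD_CONST 7   -> 10 7
BINARY_ADD     -> 17
DUP_TOP        -> 17 17
LOAD_FAST 1    -> 17 17 2
POP_TOP        -> 17 17
POP_TOP        -> 17
UNARY_NEGATIVE -> -17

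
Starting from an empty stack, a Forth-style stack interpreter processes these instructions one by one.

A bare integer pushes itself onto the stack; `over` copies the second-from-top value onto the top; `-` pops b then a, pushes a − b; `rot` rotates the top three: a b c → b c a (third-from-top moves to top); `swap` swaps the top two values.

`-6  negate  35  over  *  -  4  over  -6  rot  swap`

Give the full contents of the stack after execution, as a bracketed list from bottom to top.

[-204, -204, 4, -6]

-6      [-6]
negate  [6]
35      [6, 35]
over    [6, 35, 6]
*       [6, 210]
-       [-204]
4       [-204, 4]
over    [-204, 4, -204]
-6      [-204, 4, -204, -6]
rot     [-204, -204, -6, 4]
swap    [-204, -204, 4, -6]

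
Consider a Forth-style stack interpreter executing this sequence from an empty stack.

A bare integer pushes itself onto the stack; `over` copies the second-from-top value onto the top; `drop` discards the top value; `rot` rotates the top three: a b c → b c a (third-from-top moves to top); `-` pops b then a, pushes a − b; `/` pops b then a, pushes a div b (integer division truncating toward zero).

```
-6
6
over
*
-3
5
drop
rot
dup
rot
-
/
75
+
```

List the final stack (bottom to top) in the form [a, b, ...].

[-36, 77]

-6   -> -6
6    -> -6 6
over -> -6 6 -6
*    -> -6 -36
-3   -> -6 -36 -3
5    -> -6 -36 -3 5
drop -> -6 -36 -3
rot  -> -36 -3 -6
dup  -> -36 -3 -6 -6
rot  -> -36 -6 -6 -3
-    -> -36 -6 -3
/    -> -36 2
75   -> -36 2 75
+    -> -36 77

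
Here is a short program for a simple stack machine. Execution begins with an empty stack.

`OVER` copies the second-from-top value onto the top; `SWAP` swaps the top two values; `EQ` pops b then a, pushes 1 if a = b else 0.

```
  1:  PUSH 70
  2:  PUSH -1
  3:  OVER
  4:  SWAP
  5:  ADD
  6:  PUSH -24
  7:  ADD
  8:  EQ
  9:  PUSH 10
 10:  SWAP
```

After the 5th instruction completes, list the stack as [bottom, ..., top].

[70, 69]

PUSH 70  [70]
PUSH -1  [70, -1]
OVER     [70, -1, 70]
SWAP     [70, 70, -1]
ADD      [70, 69]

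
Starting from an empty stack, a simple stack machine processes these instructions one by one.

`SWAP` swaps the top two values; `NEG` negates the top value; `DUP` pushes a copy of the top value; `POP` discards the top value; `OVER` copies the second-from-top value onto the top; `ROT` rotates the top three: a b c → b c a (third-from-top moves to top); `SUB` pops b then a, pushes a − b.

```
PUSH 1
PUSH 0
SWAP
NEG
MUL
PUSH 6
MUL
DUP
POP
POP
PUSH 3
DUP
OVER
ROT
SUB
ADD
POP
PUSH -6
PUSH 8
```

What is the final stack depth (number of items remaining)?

2

PUSH 1  → 1
PUSH 0  → 1 0
SWAP    → 0 1
NEG     → 0 -1
MUL     → 0
PUSH 6  → 0 6
MUL     → 0
DUP     → 0 0
POP     → 0
POP     → (empty)
PUSH 3  → 3
DUP     → 3 3
OVER    → 3 3 3
ROT     → 3 3 3
SUB     → 3 0
ADD     → 3
POP     → (empty)
PUSH -6 → -6
PUSH 8  → -6 8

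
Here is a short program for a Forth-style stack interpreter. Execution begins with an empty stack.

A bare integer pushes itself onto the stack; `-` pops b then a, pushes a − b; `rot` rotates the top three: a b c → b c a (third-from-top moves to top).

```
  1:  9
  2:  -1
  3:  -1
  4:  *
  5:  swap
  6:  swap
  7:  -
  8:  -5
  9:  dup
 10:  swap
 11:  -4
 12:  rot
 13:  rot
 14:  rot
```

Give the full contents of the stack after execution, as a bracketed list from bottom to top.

9    → [9]
-1   → [9, -1]
-1   → [9, -1, -1]
*    → [9, 1]
swap → [1, 9]
swap → [9, 1]
-    → [8]
-5   → [8, -5]
dup  → [8, -5, -5]
swap → [8, -5, -5]
-4   → [8, -5, -5, -4]
rot  → [8, -5, -4, -5]
rot  → [8, -4, -5, -5]
rot  → [8, -5, -5, -4]

[8, -5, -5, -4]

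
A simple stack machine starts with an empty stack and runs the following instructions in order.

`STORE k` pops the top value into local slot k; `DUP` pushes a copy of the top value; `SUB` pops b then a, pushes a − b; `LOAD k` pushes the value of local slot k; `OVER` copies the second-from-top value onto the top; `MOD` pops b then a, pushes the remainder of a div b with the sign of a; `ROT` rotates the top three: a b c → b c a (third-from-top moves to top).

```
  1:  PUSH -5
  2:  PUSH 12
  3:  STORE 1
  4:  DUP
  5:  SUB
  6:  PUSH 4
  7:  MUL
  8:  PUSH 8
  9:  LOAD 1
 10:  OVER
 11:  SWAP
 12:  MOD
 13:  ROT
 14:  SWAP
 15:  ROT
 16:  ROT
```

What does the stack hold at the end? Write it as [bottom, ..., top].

[8, 8, 0]

PUSH -5  [-5]
PUSH 12  [-5, 12]
STORE 1  [-5]
DUP      [-5, -5]
SUB      [0]
PUSH 4   [0, 4]
MUL      [0]
PUSH 8   [0, 8]
LOAD 1   [0, 8, 12]
OVER     [0, 8, 12, 8]
SWAP     [0, 8, 8, 12]
MOD      [0, 8, 8]
ROT      [8, 8, 0]
SWAP     [8, 0, 8]
ROT      [0, 8, 8]
ROT      [8, 8, 0]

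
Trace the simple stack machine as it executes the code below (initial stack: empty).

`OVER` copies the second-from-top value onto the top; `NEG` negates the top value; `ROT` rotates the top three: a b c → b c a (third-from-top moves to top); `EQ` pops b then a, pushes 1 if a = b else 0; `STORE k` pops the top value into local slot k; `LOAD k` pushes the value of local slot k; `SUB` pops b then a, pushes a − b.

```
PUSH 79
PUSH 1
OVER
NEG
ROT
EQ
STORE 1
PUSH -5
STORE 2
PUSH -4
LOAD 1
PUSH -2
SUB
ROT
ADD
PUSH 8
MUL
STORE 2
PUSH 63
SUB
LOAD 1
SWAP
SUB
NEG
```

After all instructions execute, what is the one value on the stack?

-67

PUSH 79 : 79
PUSH 1  : 79 1
OVER    : 79 1 79
NEG     : 79 1 -79
ROT     : 1 -79 79
EQ      : 1 0
STORE 1 : 1
PUSH -5 : 1 -5
STORE 2 : 1
PUSH -4 : 1 -4
LOAD 1  : 1 -4 0
PUSH -2 : 1 -4 0 -2
SUB     : 1 -4 2
ROT     : -4 2 1
ADD     : -4 3
PUSH 8  : -4 3 8
MUL     : -4 24
STORE 2 : -4
PUSH 63 : -4 63
SUB     : -67
LOAD 1  : -67 0
SWAP    : 0 -67
SUB     : 67
NEG     : -67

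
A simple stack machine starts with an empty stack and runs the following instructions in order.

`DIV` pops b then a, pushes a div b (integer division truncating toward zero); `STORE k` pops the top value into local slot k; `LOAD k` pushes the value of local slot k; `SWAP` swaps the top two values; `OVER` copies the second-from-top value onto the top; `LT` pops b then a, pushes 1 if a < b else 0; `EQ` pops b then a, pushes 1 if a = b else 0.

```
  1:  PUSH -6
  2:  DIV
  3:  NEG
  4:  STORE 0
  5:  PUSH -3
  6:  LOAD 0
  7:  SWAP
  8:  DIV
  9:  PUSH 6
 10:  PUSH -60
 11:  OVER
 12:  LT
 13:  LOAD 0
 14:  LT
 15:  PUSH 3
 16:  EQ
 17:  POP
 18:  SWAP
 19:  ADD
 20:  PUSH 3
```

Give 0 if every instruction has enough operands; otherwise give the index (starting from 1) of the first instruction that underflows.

2

PUSH -6 -> -6
DIV  — needs 2 operands, stack has 1 → underflow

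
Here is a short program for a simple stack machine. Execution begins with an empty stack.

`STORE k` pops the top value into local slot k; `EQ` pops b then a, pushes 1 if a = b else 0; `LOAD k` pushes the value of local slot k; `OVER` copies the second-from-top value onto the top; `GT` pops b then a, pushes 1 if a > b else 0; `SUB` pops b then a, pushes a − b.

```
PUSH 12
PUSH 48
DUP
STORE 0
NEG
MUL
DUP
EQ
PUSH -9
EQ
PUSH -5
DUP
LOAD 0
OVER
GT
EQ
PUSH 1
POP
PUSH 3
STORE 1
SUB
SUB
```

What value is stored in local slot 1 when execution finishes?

3

PUSH 12 → 12
PUSH 48 → 12 48
DUP     → 12 48 48
STORE 0 → 12 48
NEG     → 12 -48
MUL     → -576
DUP     → -576 -576
EQ      → 1
PUSH -9 → 1 -9
EQ      → 0
PUSH -5 → 0 -5
DUP     → 0 -5 -5
LOAD 0  → 0 -5 -5 48
OVER    → 0 -5 -5 48 -5
GT      → 0 -5 -5 1
EQ      → 0 -5 0
PUSH 1  → 0 -5 0 1
POP     → 0 -5 0
PUSH 3  → 0 -5 0 3
STORE 1 → 0 -5 0
SUB     → 0 -5
SUB     → 5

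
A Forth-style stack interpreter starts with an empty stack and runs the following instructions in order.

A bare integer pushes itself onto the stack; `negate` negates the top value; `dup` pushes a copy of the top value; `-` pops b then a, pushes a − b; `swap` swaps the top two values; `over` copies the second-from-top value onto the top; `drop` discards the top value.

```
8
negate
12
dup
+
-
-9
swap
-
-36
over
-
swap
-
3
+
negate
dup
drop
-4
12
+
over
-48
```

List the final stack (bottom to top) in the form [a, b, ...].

[79, 8, 79, -48]

8      -> 8
negate -> -8
12     -> -8 12
dup    -> -8 12 12
+      -> -8 24
-      -> -32
-9     -> -32 -9
swap   -> -9 -32
-      -> 23
-36    -> 23 -36
over   -> 23 -36 23
-      -> 23 -59
swap   -> -59 23
-      -> -82
3      -> -82 3
+      -> -79
negate -> 79
dup    -> 79 79
drop   -> 79
-4     -> 79 -4
12     -> 79 -4 12
+      -> 79 8
over   -> 79 8 79
-48    -> 79 8 79 -48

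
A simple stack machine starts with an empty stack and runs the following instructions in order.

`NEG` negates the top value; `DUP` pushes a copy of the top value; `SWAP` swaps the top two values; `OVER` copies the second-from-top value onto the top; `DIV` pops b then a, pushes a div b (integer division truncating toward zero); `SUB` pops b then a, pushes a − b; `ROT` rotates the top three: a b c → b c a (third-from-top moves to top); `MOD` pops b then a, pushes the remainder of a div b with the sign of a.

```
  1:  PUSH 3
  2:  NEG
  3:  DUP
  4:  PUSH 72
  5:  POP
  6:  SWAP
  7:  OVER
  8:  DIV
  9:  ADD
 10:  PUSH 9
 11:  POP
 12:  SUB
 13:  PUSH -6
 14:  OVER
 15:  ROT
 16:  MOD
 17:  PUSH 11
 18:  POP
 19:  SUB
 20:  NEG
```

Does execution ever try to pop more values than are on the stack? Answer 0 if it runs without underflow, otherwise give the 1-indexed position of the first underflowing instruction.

12

PUSH 3  → 3
NEG     → -3
DUP     → -3 -3
PUSH 72 → -3 -3 72
POP     → -3 -3
SWAP    → -3 -3
OVER    → -3 -3 -3
DIV     → -3 1
ADD     → -2
PUSH 9  → -2 9
POP     → -2
SUB  — needs 2 operands, stack has 1 → underflow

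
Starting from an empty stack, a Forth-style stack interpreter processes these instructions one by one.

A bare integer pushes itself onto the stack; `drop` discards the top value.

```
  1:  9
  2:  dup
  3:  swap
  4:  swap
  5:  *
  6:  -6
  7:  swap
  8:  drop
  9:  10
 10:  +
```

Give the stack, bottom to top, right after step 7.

[-6, 81]

9     [9]
dup   [9, 9]
swap  [9, 9]
swap  [9, 9]
*     [81]
-6    [81, -6]
swap  [-6, 81]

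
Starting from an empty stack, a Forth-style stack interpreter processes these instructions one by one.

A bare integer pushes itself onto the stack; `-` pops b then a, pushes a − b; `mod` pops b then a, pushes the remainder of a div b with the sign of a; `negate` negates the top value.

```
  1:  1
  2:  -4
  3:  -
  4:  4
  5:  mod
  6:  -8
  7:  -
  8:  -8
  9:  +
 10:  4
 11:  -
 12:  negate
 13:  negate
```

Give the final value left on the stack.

-3

1      : [1]
-4     : [1, -4]
-      : [5]
4      : [5, 4]
mod    : [1]
-8     : [1, -8]
-      : [9]
-8     : [9, -8]
+      : [1]
4      : [1, 4]
-      : [-3]
negate : [3]
negate : [-3]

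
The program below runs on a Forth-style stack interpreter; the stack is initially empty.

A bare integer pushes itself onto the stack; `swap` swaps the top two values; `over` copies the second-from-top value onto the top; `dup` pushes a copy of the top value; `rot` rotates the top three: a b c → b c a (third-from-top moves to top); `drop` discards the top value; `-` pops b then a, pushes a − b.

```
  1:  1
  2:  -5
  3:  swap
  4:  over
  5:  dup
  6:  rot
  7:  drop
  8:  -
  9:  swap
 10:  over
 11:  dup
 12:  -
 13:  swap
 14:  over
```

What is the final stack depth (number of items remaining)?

1    → 1
-5   → 1 -5
swap → -5 1
over → -5 1 -5
dup  → -5 1 -5 -5
rot  → -5 -5 -5 1
drop → -5 -5 -5
-    → -5 0
swap → 0 -5
over → 0 -5 0
dup  → 0 -5 0 0
-    → 0 -5 0
swap → 0 0 -5
over → 0 0 -5 0

4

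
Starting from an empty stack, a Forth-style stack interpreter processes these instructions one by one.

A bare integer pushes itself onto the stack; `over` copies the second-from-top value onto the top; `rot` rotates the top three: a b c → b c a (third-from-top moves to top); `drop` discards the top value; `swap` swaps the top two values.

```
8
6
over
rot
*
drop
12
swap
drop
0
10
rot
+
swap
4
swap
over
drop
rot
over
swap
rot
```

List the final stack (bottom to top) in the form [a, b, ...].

[4, 0, 22, 0]

8     [8]
6     [8, 6]
over  [8, 6, 8]
rot   [6, 8, 8]
*     [6, 64]
drop  [6]
12    [6, 12]
swap  [12, 6]
drop  [12]
0     [12, 0]
10    [12, 0, 10]
rot   [0, 10, 12]
+     [0, 22]
swap  [22, 0]
4     [22, 0, 4]
swap  [22, 4, 0]
over  [22, 4, 0, 4]
drop  [22, 4, 0]
rot   [4, 0, 22]
over  [4, 0, 22, 0]
swap  [4, 0, 0, 22]
rot   [4, 0, 22, 0]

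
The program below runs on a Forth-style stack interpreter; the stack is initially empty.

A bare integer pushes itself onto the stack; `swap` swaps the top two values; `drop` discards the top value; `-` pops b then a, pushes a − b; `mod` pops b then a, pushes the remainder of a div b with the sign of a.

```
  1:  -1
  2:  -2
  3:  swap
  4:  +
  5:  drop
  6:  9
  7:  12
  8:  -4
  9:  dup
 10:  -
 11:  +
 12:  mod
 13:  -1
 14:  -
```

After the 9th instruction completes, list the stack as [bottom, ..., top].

-1   -> [-1]
-2   -> [-1, -2]
swap -> [-2, -1]
+    -> [-3]
drop -> []
9    -> [9]
12   -> [9, 12]
-4   -> [9, 12, -4]
dup  -> [9, 12, -4, -4]

[9, 12, -4, -4]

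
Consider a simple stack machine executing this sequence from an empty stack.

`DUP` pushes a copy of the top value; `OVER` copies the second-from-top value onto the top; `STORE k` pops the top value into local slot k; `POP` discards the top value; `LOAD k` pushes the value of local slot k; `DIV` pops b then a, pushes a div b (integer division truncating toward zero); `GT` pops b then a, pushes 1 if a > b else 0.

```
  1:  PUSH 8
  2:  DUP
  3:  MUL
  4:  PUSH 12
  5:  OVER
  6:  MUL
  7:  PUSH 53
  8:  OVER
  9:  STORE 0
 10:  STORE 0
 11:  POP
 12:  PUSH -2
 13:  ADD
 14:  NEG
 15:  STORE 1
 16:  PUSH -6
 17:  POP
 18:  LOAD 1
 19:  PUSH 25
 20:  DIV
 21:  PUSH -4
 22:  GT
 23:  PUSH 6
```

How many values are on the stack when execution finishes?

2

PUSH 8   [8]
DUP      [8, 8]
MUL      [64]
PUSH 12  [64, 12]
OVER     [64, 12, 64]
MUL      [64, 768]
PUSH 53  [64, 768, 53]
OVER     [64, 768, 53, 768]
STORE 0  [64, 768, 53]
STORE 0  [64, 768]
POP      [64]
PUSH -2  [64, -2]
ADD      [62]
NEG      [-62]
STORE 1  []
PUSH -6  [-6]
POP      []
LOAD 1   [-62]
PUSH 25  [-62, 25]
DIV      [-2]
PUSH -4  [-2, -4]
GT       [1]
PUSH 6   [1, 6]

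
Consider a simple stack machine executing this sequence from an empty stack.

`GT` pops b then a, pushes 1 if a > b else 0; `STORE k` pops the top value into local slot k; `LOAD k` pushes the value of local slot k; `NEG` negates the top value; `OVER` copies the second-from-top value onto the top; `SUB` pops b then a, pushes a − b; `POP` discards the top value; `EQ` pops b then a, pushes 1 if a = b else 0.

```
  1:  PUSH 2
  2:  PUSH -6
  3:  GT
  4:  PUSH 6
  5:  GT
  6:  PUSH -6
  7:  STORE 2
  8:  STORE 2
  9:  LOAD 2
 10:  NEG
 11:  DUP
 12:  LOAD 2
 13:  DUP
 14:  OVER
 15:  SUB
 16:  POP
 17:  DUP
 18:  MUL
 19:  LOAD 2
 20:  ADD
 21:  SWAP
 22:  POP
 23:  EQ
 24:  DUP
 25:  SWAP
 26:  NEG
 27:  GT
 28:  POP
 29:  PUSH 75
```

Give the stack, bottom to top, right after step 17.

[0, 0, 0, 0]

PUSH 2  → [2]
PUSH -6 → [2, -6]
GT      → [1]
PUSH 6  → [1, 6]
GT      → [0]
PUSH -6 → [0, -6]
STORE 2 → [0]
STORE 2 → []
LOAD 2  → [0]
NEG     → [0]
DUP     → [0, 0]
LOAD 2  → [0, 0, 0]
DUP     → [0, 0, 0, 0]
OVER    → [0, 0, 0, 0, 0]
SUB     → [0, 0, 0, 0]
POP     → [0, 0, 0]
DUP     → [0, 0, 0, 0]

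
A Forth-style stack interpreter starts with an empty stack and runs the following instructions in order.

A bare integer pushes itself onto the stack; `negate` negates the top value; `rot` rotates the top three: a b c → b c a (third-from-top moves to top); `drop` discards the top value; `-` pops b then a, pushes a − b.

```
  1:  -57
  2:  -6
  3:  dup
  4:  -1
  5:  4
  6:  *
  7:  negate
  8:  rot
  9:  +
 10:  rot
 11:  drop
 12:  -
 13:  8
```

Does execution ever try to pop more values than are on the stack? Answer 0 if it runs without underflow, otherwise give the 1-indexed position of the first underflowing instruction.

-57    → [-57]
-6     → [-57, -6]
dup    → [-57, -6, -6]
-1     → [-57, -6, -6, -1]
4      → [-57, -6, -6, -1, 4]
*      → [-57, -6, -6, -4]
negate → [-57, -6, -6, 4]
rot    → [-57, -6, 4, -6]
+      → [-57, -6, -2]
rot    → [-6, -2, -57]
drop   → [-6, -2]
-      → [-4]
8      → [-4, 8]

0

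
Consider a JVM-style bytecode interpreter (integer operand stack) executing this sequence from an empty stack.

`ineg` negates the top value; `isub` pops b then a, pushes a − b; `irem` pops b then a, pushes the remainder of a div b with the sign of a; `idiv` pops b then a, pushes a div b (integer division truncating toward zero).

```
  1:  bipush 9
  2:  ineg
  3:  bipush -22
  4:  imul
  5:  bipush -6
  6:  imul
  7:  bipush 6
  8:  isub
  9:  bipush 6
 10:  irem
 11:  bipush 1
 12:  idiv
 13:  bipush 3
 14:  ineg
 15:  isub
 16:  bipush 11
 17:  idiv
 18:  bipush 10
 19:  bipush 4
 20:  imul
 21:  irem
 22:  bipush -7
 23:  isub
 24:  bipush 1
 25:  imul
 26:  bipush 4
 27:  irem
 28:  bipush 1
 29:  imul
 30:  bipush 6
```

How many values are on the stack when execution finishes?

bipush 9   -> 9
ineg       -> -9
bipush -22 -> -9 -22
imul       -> 198
bipush -6  -> 198 -6
imul       -> -1188
bipush 6   -> -1188 6
isub       -> -1194
bipush 6   -> -1194 6
irem       -> 0
bipush 1   -> 0 1
idiv       -> 0
bipush 3   -> 0 3
ineg       -> 0 -3
isub       -> 3
bipush 11  -> 3 11
idiv       -> 0
bipush 10  -> 0 10
bipush 4   -> 0 10 4
imul       -> 0 40
irem       -> 0
bipush -7  -> 0 -7
isub       -> 7
bipush 1   -> 7 1
imul       -> 7
bipush 4   -> 7 4
irem       -> 3
bipush 1   -> 3 1
imul       -> 3
bipush 6   -> 3 6

2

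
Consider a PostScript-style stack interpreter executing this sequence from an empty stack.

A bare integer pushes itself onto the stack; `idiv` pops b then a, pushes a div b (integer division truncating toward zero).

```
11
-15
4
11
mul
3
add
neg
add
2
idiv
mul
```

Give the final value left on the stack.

-341

11   : 11
-15  : 11 -15
4    : 11 -15 4
11   : 11 -15 4 11
mul  : 11 -15 44
3    : 11 -15 44 3
add  : 11 -15 47
neg  : 11 -15 -47
add  : 11 -62
2    : 11 -62 2
idiv : 11 -31
mul  : -341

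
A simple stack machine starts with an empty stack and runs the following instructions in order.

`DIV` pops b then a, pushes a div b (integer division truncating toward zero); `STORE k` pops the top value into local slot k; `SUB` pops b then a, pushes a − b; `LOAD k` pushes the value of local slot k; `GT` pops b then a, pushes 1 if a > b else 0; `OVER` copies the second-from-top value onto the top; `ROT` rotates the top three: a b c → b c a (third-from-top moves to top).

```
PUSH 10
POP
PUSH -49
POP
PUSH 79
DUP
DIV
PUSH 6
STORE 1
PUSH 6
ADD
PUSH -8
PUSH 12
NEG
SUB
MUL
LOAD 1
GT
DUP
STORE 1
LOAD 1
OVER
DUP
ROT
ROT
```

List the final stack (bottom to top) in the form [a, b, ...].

[1, 1, 1, 1]

PUSH 10   [10]
POP       []
PUSH -49  [-49]
POP       []
PUSH 79   [79]
DUP       [79, 79]
DIV       [1]
PUSH 6    [1, 6]
STORE 1   [1]
PUSH 6    [1, 6]
ADD       [7]
PUSH -8   [7, -8]
PUSH 12   [7, -8, 12]
NEG       [7, -8, -12]
SUB       [7, 4]
MUL       [28]
LOAD 1    [28, 6]
GT        [1]
DUP       [1, 1]
STORE 1   [1]
LOAD 1    [1, 1]
OVER      [1, 1, 1]
DUP       [1, 1, 1, 1]
ROT       [1, 1, 1, 1]
ROT       [1, 1, 1, 1]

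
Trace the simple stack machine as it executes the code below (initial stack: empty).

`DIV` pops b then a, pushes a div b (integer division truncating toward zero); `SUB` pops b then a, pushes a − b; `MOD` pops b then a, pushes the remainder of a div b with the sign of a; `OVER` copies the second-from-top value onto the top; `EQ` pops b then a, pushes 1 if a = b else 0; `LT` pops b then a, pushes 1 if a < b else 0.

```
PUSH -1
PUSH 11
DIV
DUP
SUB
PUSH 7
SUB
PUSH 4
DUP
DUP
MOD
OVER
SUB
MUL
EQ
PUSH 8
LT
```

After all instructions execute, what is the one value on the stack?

1

PUSH -1  -1
PUSH 11  -1 11
DIV      0
DUP      0 0
SUB      0
PUSH 7   0 7
SUB      -7
PUSH 4   -7 4
DUP      -7 4 4
DUP      -7 4 4 4
MOD      -7 4 0
OVER     -7 4 0 4
SUB      -7 4 -4
MUL      -7 -16
EQ       0
PUSH 8   0 8
LT       1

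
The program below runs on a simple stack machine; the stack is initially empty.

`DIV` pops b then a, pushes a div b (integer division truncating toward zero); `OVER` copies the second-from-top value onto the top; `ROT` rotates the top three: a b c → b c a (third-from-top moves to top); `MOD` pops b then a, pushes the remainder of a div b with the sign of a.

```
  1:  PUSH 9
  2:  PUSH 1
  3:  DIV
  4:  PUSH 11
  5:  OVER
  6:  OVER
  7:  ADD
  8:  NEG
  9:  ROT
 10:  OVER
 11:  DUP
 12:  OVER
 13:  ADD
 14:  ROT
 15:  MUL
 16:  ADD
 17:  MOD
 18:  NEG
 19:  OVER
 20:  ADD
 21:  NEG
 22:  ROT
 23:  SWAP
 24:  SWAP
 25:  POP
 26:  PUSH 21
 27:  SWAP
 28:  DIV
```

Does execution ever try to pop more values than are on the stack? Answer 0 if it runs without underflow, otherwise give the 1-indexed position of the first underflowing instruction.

PUSH 9  : 9
PUSH 1  : 9 1
DIV     : 9
PUSH 11 : 9 11
OVER    : 9 11 9
OVER    : 9 11 9 11
ADD     : 9 11 20
NEG     : 9 11 -20
ROT     : 11 -20 9
OVER    : 11 -20 9 -20
DUP     : 11 -20 9 -20 -20
OVER    : 11 -20 9 -20 -20 -20
ADD     : 11 -20 9 -20 -40
ROT     : 11 -20 -20 -40 9
MUL     : 11 -20 -20 -360
ADD     : 11 -20 -380
MOD     : 11 -20
NEG     : 11 20
OVER    : 11 20 11
ADD     : 11 31
NEG     : 11 -31
ROT  — needs 3 operands, stack has 2 → underflow

22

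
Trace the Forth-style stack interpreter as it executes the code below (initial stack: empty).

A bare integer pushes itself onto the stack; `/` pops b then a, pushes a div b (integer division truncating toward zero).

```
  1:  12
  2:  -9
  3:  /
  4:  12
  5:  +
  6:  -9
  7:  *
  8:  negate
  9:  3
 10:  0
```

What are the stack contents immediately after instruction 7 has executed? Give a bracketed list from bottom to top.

[-99]

12 → 12
-9 → 12 -9
/  → -1
12 → -1 12
+  → 11
-9 → 11 -9
*  → -99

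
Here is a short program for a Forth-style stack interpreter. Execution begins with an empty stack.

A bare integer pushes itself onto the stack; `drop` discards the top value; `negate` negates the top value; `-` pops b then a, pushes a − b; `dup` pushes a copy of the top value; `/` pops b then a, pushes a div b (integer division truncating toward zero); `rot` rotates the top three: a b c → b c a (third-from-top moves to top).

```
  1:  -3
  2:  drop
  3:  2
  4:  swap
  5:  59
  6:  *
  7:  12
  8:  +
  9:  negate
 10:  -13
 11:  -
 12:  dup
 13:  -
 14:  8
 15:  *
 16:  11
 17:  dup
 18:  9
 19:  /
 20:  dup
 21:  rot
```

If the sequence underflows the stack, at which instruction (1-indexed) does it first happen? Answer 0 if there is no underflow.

-3   : [-3]
drop : []
2    : [2]
swap  — needs 2 operands, stack has 1 → underflow

4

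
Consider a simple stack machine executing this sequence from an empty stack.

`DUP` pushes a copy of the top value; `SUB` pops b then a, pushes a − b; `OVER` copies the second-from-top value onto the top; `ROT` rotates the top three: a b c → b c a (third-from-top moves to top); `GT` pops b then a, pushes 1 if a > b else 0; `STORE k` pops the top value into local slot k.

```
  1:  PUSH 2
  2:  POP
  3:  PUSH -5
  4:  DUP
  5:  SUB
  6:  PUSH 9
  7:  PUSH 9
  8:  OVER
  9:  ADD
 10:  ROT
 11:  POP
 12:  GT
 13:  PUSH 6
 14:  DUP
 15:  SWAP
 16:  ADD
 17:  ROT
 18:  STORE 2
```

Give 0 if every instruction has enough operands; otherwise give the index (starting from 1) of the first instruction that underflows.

PUSH 2  → [2]
POP     → []
PUSH -5 → [-5]
DUP     → [-5, -5]
SUB     → [0]
PUSH 9  → [0, 9]
PUSH 9  → [0, 9, 9]
OVER    → [0, 9, 9, 9]
ADD     → [0, 9, 18]
ROT     → [9, 18, 0]
POP     → [9, 18]
GT      → [0]
PUSH 6  → [0, 6]
DUP     → [0, 6, 6]
SWAP    → [0, 6, 6]
ADD     → [0, 12]
ROT  — needs 3 operands, stack has 2 → underflow

17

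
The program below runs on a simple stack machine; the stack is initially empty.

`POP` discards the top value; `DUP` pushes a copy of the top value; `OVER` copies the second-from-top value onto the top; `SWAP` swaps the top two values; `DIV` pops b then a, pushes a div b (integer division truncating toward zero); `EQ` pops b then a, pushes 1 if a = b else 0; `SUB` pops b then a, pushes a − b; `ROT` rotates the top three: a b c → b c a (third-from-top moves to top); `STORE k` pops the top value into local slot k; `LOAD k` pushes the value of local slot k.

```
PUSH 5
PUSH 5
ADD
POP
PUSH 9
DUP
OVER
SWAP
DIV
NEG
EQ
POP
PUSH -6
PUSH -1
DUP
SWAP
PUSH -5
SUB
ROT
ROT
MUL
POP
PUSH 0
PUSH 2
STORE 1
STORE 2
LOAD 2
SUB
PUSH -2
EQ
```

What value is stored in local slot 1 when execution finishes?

PUSH 5  -> [5]
PUSH 5  -> [5, 5]
ADD     -> [10]
POP     -> []
PUSH 9  -> [9]
DUP     -> [9, 9]
OVER    -> [9, 9, 9]
SWAP    -> [9, 9, 9]
DIV     -> [9, 1]
NEG     -> [9, -1]
EQ      -> [0]
POP     -> []
PUSH -6 -> [-6]
PUSH -1 -> [-6, -1]
DUP     -> [-6, -1, -1]
SWAP    -> [-6, -1, -1]
PUSH -5 -> [-6, -1, -1, -5]
SUB     -> [-6, -1, 4]
ROT     -> [-1, 4, -6]
ROT     -> [4, -6, -1]
MUL     -> [4, 6]
POP     -> [4]
PUSH 0  -> [4, 0]
PUSH 2  -> [4, 0, 2]
STORE 1 -> [4, 0]
STORE 2 -> [4]
LOAD 2  -> [4, 0]
SUB     -> [4]
PUSH -2 -> [4, -2]
EQ      -> [0]

2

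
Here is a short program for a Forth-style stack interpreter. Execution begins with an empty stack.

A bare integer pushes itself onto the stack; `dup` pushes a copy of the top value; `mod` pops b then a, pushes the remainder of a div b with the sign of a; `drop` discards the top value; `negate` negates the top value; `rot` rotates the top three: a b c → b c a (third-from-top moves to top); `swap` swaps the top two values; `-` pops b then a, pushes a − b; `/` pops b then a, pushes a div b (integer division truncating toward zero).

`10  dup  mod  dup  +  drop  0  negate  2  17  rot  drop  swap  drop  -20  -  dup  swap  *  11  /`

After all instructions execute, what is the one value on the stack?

124

10     : [10]
dup    : [10, 10]
mod    : [0]
dup    : [0, 0]
+      : [0]
drop   : []
0      : [0]
negate : [0]
2      : [0, 2]
17     : [0, 2, 17]
rot    : [2, 17, 0]
drop   : [2, 17]
swap   : [17, 2]
drop   : [17]
-20    : [17, -20]
-      : [37]
dup    : [37, 37]
swap   : [37, 37]
*      : [1369]
11     : [1369, 11]
/      : [124]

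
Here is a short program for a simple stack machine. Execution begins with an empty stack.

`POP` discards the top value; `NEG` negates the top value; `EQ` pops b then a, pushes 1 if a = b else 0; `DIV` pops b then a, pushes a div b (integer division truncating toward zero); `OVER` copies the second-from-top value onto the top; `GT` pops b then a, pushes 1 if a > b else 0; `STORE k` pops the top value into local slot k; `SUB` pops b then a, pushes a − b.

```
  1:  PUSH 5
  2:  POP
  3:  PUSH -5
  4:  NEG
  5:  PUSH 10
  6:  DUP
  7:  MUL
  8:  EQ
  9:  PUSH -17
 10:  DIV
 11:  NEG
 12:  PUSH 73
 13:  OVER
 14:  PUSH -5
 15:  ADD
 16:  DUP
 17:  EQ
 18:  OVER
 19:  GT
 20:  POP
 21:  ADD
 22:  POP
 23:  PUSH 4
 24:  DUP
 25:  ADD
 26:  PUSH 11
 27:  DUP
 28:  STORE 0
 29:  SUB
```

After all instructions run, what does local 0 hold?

PUSH 5    [5]
POP       []
PUSH -5   [-5]
NEG       [5]
PUSH 10   [5, 10]
DUP       [5, 10, 10]
MUL       [5, 100]
EQ        [0]
PUSH -17  [0, -17]
DIV       [0]
NEG       [0]
PUSH 73   [0, 73]
OVER      [0, 73, 0]
PUSH -5   [0, 73, 0, -5]
ADD       [0, 73, -5]
DUP       [0, 73, -5, -5]
EQ        [0, 73, 1]
OVER      [0, 73, 1, 73]
GT        [0, 73, 0]
POP       [0, 73]
ADD       [73]
POP       []
PUSH 4    [4]
DUP       [4, 4]
ADD       [8]
PUSH 11   [8, 11]
DUP       [8, 11, 11]
STORE 0   [8, 11]
SUB       [-3]

11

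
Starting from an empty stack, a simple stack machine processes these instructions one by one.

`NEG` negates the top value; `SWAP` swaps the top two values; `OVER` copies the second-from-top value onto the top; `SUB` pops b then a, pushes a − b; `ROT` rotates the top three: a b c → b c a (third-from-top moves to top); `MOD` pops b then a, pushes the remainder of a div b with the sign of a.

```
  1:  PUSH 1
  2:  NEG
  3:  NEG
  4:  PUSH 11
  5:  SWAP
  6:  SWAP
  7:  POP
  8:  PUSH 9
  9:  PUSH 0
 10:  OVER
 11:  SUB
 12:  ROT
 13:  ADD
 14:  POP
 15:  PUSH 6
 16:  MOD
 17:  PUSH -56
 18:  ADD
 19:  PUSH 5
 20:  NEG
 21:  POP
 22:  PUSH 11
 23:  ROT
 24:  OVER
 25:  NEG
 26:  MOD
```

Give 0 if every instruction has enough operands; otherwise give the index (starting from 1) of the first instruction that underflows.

23

PUSH 1   : [1]
NEG      : [-1]
NEG      : [1]
PUSH 11  : [1, 11]
SWAP     : [11, 1]
SWAP     : [1, 11]
POP      : [1]
PUSH 9   : [1, 9]
PUSH 0   : [1, 9, 0]
OVER     : [1, 9, 0, 9]
SUB      : [1, 9, -9]
ROT      : [9, -9, 1]
ADD      : [9, -8]
POP      : [9]
PUSH 6   : [9, 6]
MOD      : [3]
PUSH -56 : [3, -56]
ADD      : [-53]
PUSH 5   : [-53, 5]
NEG      : [-53, -5]
POP      : [-53]
PUSH 11  : [-53, 11]
ROT  — needs 3 operands, stack has 2 → underflow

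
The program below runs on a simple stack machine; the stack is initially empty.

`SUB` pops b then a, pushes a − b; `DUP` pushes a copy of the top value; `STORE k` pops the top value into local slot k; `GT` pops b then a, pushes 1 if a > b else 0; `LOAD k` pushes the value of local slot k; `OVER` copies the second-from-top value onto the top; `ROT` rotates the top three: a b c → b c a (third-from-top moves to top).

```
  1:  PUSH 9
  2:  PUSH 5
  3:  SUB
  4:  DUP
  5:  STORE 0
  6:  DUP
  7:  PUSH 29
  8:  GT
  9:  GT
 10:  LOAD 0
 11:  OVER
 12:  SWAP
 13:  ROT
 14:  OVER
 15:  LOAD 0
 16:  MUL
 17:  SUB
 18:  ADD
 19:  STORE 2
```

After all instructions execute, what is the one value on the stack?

PUSH 9  → 9
PUSH 5  → 9 5
SUB     → 4
DUP     → 4 4
STORE 0 → 4
DUP     → 4 4
PUSH 29 → 4 4 29
GT      → 4 0
GT      → 1
LOAD 0  → 1 4
OVER    → 1 4 1
SWAP    → 1 1 4
ROT     → 1 4 1
OVER    → 1 4 1 4
LOAD 0  → 1 4 1 4 4
MUL     → 1 4 1 16
SUB     → 1 4 -15
ADD     → 1 -11
STORE 2 → 1

1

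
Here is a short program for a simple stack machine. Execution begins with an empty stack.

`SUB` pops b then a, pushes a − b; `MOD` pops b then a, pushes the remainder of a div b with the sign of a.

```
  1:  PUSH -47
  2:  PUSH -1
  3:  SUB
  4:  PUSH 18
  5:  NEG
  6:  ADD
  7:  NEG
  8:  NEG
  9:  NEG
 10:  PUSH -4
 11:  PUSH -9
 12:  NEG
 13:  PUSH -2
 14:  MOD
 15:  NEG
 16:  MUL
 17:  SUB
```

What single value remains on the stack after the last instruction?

60

PUSH -47  [-47]
PUSH -1   [-47, -1]
SUB       [-46]
PUSH 18   [-46, 18]
NEG       [-46, -18]
ADD       [-64]
NEG       [64]
NEG       [-64]
NEG       [64]
PUSH -4   [64, -4]
PUSH -9   [64, -4, -9]
NEG       [64, -4, 9]
PUSH -2   [64, -4, 9, -2]
MOD       [64, -4, 1]
NEG       [64, -4, -1]
MUL       [64, 4]
SUB       [60]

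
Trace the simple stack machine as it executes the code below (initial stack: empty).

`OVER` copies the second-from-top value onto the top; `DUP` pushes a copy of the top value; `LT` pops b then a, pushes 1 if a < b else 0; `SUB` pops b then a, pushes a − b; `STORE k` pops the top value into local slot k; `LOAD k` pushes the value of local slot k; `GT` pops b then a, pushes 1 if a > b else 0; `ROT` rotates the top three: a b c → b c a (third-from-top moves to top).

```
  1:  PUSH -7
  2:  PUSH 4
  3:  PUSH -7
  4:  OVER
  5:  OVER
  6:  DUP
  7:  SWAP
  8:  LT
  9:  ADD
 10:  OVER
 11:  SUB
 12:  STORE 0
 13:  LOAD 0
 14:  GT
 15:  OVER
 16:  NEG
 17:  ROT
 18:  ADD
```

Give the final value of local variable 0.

PUSH -7 : -7
PUSH 4  : -7 4
PUSH -7 : -7 4 -7
OVER    : -7 4 -7 4
OVER    : -7 4 -7 4 -7
DUP     : -7 4 -7 4 -7 -7
SWAP    : -7 4 -7 4 -7 -7
LT      : -7 4 -7 4 0
ADD     : -7 4 -7 4
OVER    : -7 4 -7 4 -7
SUB     : -7 4 -7 11
STORE 0 : -7 4 -7
LOAD 0  : -7 4 -7 11
GT      : -7 4 0
OVER    : -7 4 0 4
NEG     : -7 4 0 -4
ROT     : -7 0 -4 4
ADD     : -7 0 0

11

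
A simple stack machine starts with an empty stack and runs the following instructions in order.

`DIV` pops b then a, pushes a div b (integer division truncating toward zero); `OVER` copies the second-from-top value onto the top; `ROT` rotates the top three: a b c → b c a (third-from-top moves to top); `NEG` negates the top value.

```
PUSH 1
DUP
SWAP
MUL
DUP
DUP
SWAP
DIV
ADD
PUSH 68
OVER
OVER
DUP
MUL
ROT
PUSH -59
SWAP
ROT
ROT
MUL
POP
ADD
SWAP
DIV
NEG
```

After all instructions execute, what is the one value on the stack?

-35

PUSH 1   -> 1
DUP      -> 1 1
SWAP     -> 1 1
MUL      -> 1
DUP      -> 1 1
DUP      -> 1 1 1
SWAP     -> 1 1 1
DIV      -> 1 1
ADD      -> 2
PUSH 68  -> 2 68
OVER     -> 2 68 2
OVER     -> 2 68 2 68
DUP      -> 2 68 2 68 68
MUL      -> 2 68 2 4624
ROT      -> 2 2 4624 68
PUSH -59 -> 2 2 4624 68 -59
SWAP     -> 2 2 4624 -59 68
ROT      -> 2 2 -59 68 4624
ROT      -> 2 2 68 4624 -59
MUL      -> 2 2 68 -272816
POP      -> 2 2 68
ADD      -> 2 70
SWAP     -> 70 2
DIV      -> 35
NEG      -> -35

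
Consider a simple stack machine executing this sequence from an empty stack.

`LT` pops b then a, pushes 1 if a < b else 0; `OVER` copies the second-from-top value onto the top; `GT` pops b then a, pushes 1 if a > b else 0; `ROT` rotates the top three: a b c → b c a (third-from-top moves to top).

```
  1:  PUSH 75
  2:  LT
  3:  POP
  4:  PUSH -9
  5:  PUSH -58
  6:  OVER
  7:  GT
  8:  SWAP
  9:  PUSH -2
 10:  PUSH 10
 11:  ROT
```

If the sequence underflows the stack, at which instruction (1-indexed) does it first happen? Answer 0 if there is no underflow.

2

PUSH 75 : 75
LT  — needs 2 operands, stack has 1 → underflow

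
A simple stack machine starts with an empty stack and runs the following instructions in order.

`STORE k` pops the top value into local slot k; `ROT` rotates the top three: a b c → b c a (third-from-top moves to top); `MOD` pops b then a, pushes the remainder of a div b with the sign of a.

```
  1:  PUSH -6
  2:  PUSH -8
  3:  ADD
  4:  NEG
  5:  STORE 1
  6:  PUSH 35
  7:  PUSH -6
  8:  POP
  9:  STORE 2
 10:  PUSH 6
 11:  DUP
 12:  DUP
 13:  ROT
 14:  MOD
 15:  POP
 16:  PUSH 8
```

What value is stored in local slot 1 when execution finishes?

PUSH -6  [-6]
PUSH -8  [-6, -8]
ADD      [-14]
NEG      [14]
STORE 1  []
PUSH 35  [35]
PUSH -6  [35, -6]
POP      [35]
STORE 2  []
PUSH 6   [6]
DUP      [6, 6]
DUP      [6, 6, 6]
ROT      [6, 6, 6]
MOD      [6, 0]
POP      [6]
PUSH 8   [6, 8]

14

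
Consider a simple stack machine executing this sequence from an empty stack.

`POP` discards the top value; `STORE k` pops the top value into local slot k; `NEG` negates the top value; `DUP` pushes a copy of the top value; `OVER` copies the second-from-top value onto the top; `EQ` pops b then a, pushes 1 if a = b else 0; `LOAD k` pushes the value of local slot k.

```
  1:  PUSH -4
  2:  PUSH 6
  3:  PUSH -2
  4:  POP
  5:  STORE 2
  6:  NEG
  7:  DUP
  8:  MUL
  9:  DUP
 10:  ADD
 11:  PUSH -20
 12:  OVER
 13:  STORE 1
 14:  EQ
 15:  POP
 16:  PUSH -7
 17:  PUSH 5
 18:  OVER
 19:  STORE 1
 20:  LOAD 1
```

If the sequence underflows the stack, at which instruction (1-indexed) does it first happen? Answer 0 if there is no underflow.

PUSH -4  -> -4
PUSH 6   -> -4 6
PUSH -2  -> -4 6 -2
POP      -> -4 6
STORE 2  -> -4
NEG      -> 4
DUP      -> 4 4
MUL      -> 16
DUP      -> 16 16
ADD      -> 32
PUSH -20 -> 32 -20
OVER     -> 32 -20 32
STORE 1  -> 32 -20
EQ       -> 0
POP      -> (empty)
PUSH -7  -> -7
PUSH 5   -> -7 5
OVER     -> -7 5 -7
STORE 1  -> -7 5
LOAD 1   -> -7 5 -7

0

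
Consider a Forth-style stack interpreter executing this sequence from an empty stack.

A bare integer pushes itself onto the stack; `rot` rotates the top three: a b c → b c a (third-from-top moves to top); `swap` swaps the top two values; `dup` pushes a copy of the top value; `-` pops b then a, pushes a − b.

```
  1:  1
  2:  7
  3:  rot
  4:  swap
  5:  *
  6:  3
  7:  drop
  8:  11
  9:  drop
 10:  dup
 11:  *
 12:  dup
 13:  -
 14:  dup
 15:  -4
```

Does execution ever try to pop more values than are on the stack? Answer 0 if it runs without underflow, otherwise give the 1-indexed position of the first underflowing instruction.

1 : 1
7 : 1 7
rot  — needs 3 operands, stack has 2 → underflow

3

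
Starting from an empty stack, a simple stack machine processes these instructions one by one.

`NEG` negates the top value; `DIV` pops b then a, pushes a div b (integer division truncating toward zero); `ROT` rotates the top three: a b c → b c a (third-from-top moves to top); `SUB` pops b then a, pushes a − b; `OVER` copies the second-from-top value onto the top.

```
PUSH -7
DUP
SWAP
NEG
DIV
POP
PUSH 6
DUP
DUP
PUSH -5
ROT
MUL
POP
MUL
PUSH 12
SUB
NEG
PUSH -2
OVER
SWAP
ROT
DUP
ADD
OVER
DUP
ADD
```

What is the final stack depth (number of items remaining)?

4

PUSH -7 → -7
DUP     → -7 -7
SWAP    → -7 -7
NEG     → -7 7
DIV     → -1
POP     → (empty)
PUSH 6  → 6
DUP     → 6 6
DUP     → 6 6 6
PUSH -5 → 6 6 6 -5
ROT     → 6 6 -5 6
MUL     → 6 6 -30
POP     → 6 6
MUL     → 36
PUSH 12 → 36 12
SUB     → 24
NEG     → -24
PUSH -2 → -24 -2
OVER    → -24 -2 -24
SWAP    → -24 -24 -2
ROT     → -24 -2 -24
DUP     → -24 -2 -24 -24
ADD     → -24 -2 -48
OVER    → -24 -2 -48 -2
DUP     → -24 -2 -48 -2 -2
ADD     → -24 -2 -48 -4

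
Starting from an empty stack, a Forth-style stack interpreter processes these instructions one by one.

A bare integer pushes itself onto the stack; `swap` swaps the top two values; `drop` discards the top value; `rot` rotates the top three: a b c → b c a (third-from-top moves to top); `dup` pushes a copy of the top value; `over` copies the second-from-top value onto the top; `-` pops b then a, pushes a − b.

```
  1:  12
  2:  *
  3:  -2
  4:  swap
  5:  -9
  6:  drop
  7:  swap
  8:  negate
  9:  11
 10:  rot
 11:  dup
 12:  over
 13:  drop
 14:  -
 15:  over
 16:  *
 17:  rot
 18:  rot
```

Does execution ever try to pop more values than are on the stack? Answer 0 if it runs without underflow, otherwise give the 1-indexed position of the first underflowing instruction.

2

12 : [12]
*  — needs 2 operands, stack has 1 → underflow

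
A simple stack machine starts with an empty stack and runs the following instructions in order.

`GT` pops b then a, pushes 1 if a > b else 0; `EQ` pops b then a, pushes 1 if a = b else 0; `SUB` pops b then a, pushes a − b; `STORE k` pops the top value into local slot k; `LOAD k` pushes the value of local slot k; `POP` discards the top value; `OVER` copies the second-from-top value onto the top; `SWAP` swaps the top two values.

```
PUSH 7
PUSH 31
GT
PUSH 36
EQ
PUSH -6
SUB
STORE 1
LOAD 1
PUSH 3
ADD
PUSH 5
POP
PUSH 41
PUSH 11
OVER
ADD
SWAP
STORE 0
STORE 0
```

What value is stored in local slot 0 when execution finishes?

PUSH 7  : 7
PUSH 31 : 7 31
GT      : 0
PUSH 36 : 0 36
EQ      : 0
PUSH -6 : 0 -6
SUB     : 6
STORE 1 : (empty)
LOAD 1  : 6
PUSH 3  : 6 3
ADD     : 9
PUSH 5  : 9 5
POP     : 9
PUSH 41 : 9 41
PUSH 11 : 9 41 11
OVER    : 9 41 11 41
ADD     : 9 41 52
SWAP    : 9 52 41
STORE 0 : 9 52
STORE 0 : 9

52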